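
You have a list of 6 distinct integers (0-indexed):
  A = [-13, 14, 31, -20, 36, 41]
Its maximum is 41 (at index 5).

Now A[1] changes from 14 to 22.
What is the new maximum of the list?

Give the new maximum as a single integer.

Answer: 41

Derivation:
Old max = 41 (at index 5)
Change: A[1] 14 -> 22
Changed element was NOT the old max.
  New max = max(old_max, new_val) = max(41, 22) = 41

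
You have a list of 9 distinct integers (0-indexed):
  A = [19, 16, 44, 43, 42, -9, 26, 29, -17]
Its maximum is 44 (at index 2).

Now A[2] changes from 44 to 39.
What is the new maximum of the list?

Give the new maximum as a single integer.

Old max = 44 (at index 2)
Change: A[2] 44 -> 39
Changed element WAS the max -> may need rescan.
  Max of remaining elements: 43
  New max = max(39, 43) = 43

Answer: 43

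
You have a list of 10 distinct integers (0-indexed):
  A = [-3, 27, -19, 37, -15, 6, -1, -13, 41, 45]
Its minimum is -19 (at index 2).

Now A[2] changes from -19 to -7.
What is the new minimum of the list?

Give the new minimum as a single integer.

Answer: -15

Derivation:
Old min = -19 (at index 2)
Change: A[2] -19 -> -7
Changed element WAS the min. Need to check: is -7 still <= all others?
  Min of remaining elements: -15
  New min = min(-7, -15) = -15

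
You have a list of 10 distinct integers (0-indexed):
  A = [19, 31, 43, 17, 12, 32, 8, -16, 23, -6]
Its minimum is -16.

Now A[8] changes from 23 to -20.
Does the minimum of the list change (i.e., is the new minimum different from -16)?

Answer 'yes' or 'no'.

Old min = -16
Change: A[8] 23 -> -20
Changed element was NOT the min; min changes only if -20 < -16.
New min = -20; changed? yes

Answer: yes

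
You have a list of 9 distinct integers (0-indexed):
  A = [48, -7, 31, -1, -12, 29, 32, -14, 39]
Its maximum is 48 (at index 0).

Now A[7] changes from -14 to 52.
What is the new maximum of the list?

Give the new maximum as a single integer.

Old max = 48 (at index 0)
Change: A[7] -14 -> 52
Changed element was NOT the old max.
  New max = max(old_max, new_val) = max(48, 52) = 52

Answer: 52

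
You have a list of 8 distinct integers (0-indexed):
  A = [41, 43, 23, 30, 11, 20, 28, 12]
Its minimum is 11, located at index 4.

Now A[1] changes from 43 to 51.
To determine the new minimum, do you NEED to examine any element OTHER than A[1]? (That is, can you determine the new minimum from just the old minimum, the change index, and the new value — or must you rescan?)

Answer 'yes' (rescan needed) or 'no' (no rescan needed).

Answer: no

Derivation:
Old min = 11 at index 4
Change at index 1: 43 -> 51
Index 1 was NOT the min. New min = min(11, 51). No rescan of other elements needed.
Needs rescan: no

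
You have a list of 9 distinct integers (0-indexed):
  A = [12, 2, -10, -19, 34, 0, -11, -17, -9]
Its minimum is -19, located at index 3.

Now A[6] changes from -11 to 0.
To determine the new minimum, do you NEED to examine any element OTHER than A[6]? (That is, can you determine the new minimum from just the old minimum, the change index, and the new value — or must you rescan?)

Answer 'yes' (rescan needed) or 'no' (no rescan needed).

Old min = -19 at index 3
Change at index 6: -11 -> 0
Index 6 was NOT the min. New min = min(-19, 0). No rescan of other elements needed.
Needs rescan: no

Answer: no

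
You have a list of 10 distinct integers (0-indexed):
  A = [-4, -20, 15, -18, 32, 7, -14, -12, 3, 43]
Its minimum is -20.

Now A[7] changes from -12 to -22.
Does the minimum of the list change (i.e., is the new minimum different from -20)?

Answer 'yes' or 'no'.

Old min = -20
Change: A[7] -12 -> -22
Changed element was NOT the min; min changes only if -22 < -20.
New min = -22; changed? yes

Answer: yes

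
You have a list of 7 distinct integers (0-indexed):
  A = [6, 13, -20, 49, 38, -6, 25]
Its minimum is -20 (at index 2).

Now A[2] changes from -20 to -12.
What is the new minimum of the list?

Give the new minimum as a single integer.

Answer: -12

Derivation:
Old min = -20 (at index 2)
Change: A[2] -20 -> -12
Changed element WAS the min. Need to check: is -12 still <= all others?
  Min of remaining elements: -6
  New min = min(-12, -6) = -12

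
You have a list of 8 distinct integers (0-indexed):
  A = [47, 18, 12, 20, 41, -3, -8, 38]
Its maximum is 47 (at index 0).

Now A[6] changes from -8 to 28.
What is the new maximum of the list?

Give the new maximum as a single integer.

Old max = 47 (at index 0)
Change: A[6] -8 -> 28
Changed element was NOT the old max.
  New max = max(old_max, new_val) = max(47, 28) = 47

Answer: 47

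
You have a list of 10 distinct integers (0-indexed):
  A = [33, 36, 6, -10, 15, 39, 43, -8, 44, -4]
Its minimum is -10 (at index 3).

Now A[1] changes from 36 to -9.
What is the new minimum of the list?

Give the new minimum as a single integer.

Answer: -10

Derivation:
Old min = -10 (at index 3)
Change: A[1] 36 -> -9
Changed element was NOT the old min.
  New min = min(old_min, new_val) = min(-10, -9) = -10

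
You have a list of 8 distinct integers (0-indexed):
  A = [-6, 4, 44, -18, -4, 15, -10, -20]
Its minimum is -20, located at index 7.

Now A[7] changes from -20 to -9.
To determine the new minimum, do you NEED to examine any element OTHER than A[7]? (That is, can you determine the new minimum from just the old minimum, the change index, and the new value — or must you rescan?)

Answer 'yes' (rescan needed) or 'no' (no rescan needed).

Answer: yes

Derivation:
Old min = -20 at index 7
Change at index 7: -20 -> -9
Index 7 WAS the min and new value -9 > old min -20. Must rescan other elements to find the new min.
Needs rescan: yes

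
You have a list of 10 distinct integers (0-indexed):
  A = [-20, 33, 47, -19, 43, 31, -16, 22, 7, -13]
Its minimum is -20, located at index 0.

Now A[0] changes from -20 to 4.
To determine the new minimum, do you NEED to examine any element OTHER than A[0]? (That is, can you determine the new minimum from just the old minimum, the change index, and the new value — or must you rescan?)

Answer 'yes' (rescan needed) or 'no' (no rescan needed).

Answer: yes

Derivation:
Old min = -20 at index 0
Change at index 0: -20 -> 4
Index 0 WAS the min and new value 4 > old min -20. Must rescan other elements to find the new min.
Needs rescan: yes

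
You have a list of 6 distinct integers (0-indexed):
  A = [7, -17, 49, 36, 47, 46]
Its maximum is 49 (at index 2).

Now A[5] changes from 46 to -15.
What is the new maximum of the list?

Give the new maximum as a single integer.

Answer: 49

Derivation:
Old max = 49 (at index 2)
Change: A[5] 46 -> -15
Changed element was NOT the old max.
  New max = max(old_max, new_val) = max(49, -15) = 49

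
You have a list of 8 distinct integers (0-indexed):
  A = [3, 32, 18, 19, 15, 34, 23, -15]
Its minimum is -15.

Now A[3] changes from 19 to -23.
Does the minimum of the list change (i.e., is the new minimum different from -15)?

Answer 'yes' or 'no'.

Answer: yes

Derivation:
Old min = -15
Change: A[3] 19 -> -23
Changed element was NOT the min; min changes only if -23 < -15.
New min = -23; changed? yes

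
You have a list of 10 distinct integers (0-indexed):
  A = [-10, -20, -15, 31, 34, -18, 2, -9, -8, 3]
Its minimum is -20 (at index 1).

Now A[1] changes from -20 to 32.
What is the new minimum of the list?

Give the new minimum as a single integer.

Answer: -18

Derivation:
Old min = -20 (at index 1)
Change: A[1] -20 -> 32
Changed element WAS the min. Need to check: is 32 still <= all others?
  Min of remaining elements: -18
  New min = min(32, -18) = -18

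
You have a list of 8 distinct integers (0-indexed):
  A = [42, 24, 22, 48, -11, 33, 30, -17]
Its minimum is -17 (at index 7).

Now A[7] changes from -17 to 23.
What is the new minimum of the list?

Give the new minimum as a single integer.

Old min = -17 (at index 7)
Change: A[7] -17 -> 23
Changed element WAS the min. Need to check: is 23 still <= all others?
  Min of remaining elements: -11
  New min = min(23, -11) = -11

Answer: -11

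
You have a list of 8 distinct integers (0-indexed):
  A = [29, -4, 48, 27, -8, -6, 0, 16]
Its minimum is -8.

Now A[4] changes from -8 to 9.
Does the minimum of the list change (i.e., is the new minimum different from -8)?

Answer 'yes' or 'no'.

Old min = -8
Change: A[4] -8 -> 9
Changed element was the min; new min must be rechecked.
New min = -6; changed? yes

Answer: yes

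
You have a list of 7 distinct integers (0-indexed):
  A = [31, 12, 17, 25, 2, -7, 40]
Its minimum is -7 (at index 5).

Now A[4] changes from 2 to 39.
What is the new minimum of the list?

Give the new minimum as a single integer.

Old min = -7 (at index 5)
Change: A[4] 2 -> 39
Changed element was NOT the old min.
  New min = min(old_min, new_val) = min(-7, 39) = -7

Answer: -7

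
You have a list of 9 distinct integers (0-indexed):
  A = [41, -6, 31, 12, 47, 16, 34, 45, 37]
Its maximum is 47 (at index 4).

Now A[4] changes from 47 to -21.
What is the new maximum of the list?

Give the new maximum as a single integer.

Old max = 47 (at index 4)
Change: A[4] 47 -> -21
Changed element WAS the max -> may need rescan.
  Max of remaining elements: 45
  New max = max(-21, 45) = 45

Answer: 45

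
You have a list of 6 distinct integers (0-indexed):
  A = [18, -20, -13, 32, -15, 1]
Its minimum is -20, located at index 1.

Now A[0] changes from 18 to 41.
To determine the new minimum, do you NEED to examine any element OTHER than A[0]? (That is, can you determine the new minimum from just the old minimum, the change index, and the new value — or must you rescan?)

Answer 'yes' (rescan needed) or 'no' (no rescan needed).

Old min = -20 at index 1
Change at index 0: 18 -> 41
Index 0 was NOT the min. New min = min(-20, 41). No rescan of other elements needed.
Needs rescan: no

Answer: no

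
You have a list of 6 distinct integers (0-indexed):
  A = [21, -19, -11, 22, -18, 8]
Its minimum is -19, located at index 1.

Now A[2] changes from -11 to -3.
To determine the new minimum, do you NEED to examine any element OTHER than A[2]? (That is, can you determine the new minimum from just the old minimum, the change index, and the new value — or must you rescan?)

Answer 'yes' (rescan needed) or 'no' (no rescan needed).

Answer: no

Derivation:
Old min = -19 at index 1
Change at index 2: -11 -> -3
Index 2 was NOT the min. New min = min(-19, -3). No rescan of other elements needed.
Needs rescan: no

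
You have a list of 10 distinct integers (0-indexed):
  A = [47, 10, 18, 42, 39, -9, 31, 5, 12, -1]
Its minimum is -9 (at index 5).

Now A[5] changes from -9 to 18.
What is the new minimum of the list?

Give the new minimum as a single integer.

Answer: -1

Derivation:
Old min = -9 (at index 5)
Change: A[5] -9 -> 18
Changed element WAS the min. Need to check: is 18 still <= all others?
  Min of remaining elements: -1
  New min = min(18, -1) = -1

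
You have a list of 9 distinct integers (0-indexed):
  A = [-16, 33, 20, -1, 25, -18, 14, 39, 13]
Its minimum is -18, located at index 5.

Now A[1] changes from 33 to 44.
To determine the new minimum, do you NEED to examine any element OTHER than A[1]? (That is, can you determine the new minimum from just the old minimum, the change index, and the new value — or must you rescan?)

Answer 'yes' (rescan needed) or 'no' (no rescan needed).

Old min = -18 at index 5
Change at index 1: 33 -> 44
Index 1 was NOT the min. New min = min(-18, 44). No rescan of other elements needed.
Needs rescan: no

Answer: no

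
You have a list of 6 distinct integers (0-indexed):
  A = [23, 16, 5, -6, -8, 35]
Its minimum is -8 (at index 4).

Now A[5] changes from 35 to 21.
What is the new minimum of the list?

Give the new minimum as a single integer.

Answer: -8

Derivation:
Old min = -8 (at index 4)
Change: A[5] 35 -> 21
Changed element was NOT the old min.
  New min = min(old_min, new_val) = min(-8, 21) = -8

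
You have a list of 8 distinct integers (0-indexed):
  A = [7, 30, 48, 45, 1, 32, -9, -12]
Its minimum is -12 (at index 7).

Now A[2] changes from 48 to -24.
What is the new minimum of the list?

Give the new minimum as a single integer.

Answer: -24

Derivation:
Old min = -12 (at index 7)
Change: A[2] 48 -> -24
Changed element was NOT the old min.
  New min = min(old_min, new_val) = min(-12, -24) = -24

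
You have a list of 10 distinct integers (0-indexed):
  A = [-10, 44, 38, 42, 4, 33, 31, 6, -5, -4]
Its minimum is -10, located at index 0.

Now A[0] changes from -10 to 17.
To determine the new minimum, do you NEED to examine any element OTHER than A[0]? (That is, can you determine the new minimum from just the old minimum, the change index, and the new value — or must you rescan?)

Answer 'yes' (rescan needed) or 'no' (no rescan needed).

Answer: yes

Derivation:
Old min = -10 at index 0
Change at index 0: -10 -> 17
Index 0 WAS the min and new value 17 > old min -10. Must rescan other elements to find the new min.
Needs rescan: yes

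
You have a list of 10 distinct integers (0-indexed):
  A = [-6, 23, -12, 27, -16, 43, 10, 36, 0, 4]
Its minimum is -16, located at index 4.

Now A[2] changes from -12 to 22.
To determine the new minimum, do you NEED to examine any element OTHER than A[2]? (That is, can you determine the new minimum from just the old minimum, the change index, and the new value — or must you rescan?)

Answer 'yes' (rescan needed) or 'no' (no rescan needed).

Answer: no

Derivation:
Old min = -16 at index 4
Change at index 2: -12 -> 22
Index 2 was NOT the min. New min = min(-16, 22). No rescan of other elements needed.
Needs rescan: no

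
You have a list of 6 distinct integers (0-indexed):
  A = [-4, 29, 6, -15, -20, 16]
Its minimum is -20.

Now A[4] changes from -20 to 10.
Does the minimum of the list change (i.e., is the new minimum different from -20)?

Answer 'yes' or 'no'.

Old min = -20
Change: A[4] -20 -> 10
Changed element was the min; new min must be rechecked.
New min = -15; changed? yes

Answer: yes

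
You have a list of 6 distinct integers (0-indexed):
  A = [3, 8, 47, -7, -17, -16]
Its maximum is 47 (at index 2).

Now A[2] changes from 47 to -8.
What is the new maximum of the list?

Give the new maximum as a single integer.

Answer: 8

Derivation:
Old max = 47 (at index 2)
Change: A[2] 47 -> -8
Changed element WAS the max -> may need rescan.
  Max of remaining elements: 8
  New max = max(-8, 8) = 8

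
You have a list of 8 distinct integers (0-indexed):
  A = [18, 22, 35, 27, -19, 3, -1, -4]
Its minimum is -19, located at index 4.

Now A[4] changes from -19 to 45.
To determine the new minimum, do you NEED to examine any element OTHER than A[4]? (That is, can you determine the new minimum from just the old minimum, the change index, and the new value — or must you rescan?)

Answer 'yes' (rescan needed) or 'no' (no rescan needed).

Old min = -19 at index 4
Change at index 4: -19 -> 45
Index 4 WAS the min and new value 45 > old min -19. Must rescan other elements to find the new min.
Needs rescan: yes

Answer: yes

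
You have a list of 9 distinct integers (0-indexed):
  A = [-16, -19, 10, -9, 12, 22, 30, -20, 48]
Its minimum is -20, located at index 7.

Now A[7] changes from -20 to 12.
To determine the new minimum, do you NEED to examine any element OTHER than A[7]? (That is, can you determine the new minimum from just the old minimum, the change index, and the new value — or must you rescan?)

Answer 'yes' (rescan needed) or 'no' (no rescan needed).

Answer: yes

Derivation:
Old min = -20 at index 7
Change at index 7: -20 -> 12
Index 7 WAS the min and new value 12 > old min -20. Must rescan other elements to find the new min.
Needs rescan: yes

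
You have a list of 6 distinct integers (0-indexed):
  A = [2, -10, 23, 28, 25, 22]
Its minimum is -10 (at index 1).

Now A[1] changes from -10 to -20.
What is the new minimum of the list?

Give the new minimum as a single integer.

Answer: -20

Derivation:
Old min = -10 (at index 1)
Change: A[1] -10 -> -20
Changed element WAS the min. Need to check: is -20 still <= all others?
  Min of remaining elements: 2
  New min = min(-20, 2) = -20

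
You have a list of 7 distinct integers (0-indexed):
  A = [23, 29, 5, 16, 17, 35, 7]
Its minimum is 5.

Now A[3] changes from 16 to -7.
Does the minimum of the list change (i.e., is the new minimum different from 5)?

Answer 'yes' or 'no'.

Old min = 5
Change: A[3] 16 -> -7
Changed element was NOT the min; min changes only if -7 < 5.
New min = -7; changed? yes

Answer: yes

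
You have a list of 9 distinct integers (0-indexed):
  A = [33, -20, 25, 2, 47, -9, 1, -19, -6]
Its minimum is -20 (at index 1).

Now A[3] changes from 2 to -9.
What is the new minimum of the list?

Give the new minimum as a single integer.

Answer: -20

Derivation:
Old min = -20 (at index 1)
Change: A[3] 2 -> -9
Changed element was NOT the old min.
  New min = min(old_min, new_val) = min(-20, -9) = -20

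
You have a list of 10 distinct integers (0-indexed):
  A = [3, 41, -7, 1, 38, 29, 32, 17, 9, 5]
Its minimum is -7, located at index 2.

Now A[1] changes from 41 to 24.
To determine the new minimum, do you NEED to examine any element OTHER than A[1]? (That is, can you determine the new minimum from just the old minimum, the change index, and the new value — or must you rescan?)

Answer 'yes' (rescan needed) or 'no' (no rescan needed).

Answer: no

Derivation:
Old min = -7 at index 2
Change at index 1: 41 -> 24
Index 1 was NOT the min. New min = min(-7, 24). No rescan of other elements needed.
Needs rescan: no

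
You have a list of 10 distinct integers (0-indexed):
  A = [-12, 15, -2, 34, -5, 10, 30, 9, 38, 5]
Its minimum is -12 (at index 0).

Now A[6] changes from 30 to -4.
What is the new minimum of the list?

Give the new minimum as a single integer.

Answer: -12

Derivation:
Old min = -12 (at index 0)
Change: A[6] 30 -> -4
Changed element was NOT the old min.
  New min = min(old_min, new_val) = min(-12, -4) = -12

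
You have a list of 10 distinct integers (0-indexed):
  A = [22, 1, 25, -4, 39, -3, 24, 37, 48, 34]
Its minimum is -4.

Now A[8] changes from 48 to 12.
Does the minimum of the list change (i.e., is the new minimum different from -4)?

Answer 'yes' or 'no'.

Answer: no

Derivation:
Old min = -4
Change: A[8] 48 -> 12
Changed element was NOT the min; min changes only if 12 < -4.
New min = -4; changed? no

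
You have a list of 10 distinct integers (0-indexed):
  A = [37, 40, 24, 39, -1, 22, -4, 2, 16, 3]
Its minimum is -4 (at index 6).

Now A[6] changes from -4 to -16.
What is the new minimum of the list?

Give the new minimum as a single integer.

Answer: -16

Derivation:
Old min = -4 (at index 6)
Change: A[6] -4 -> -16
Changed element WAS the min. Need to check: is -16 still <= all others?
  Min of remaining elements: -1
  New min = min(-16, -1) = -16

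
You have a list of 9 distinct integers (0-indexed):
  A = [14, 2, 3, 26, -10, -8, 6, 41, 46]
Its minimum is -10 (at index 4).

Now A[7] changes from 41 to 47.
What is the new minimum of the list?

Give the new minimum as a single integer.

Answer: -10

Derivation:
Old min = -10 (at index 4)
Change: A[7] 41 -> 47
Changed element was NOT the old min.
  New min = min(old_min, new_val) = min(-10, 47) = -10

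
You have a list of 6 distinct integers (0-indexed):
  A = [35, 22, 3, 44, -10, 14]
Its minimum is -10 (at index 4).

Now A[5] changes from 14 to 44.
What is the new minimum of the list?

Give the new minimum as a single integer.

Answer: -10

Derivation:
Old min = -10 (at index 4)
Change: A[5] 14 -> 44
Changed element was NOT the old min.
  New min = min(old_min, new_val) = min(-10, 44) = -10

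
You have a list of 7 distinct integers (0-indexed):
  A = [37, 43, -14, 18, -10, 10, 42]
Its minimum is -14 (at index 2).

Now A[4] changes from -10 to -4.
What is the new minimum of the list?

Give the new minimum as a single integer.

Answer: -14

Derivation:
Old min = -14 (at index 2)
Change: A[4] -10 -> -4
Changed element was NOT the old min.
  New min = min(old_min, new_val) = min(-14, -4) = -14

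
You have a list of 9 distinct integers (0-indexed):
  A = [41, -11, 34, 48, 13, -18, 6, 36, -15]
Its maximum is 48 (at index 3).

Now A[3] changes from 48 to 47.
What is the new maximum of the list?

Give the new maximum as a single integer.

Answer: 47

Derivation:
Old max = 48 (at index 3)
Change: A[3] 48 -> 47
Changed element WAS the max -> may need rescan.
  Max of remaining elements: 41
  New max = max(47, 41) = 47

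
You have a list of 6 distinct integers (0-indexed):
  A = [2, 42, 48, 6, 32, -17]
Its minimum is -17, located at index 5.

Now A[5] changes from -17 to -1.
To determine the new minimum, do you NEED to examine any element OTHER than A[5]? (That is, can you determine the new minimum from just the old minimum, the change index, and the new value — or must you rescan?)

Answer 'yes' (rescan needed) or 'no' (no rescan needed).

Answer: yes

Derivation:
Old min = -17 at index 5
Change at index 5: -17 -> -1
Index 5 WAS the min and new value -1 > old min -17. Must rescan other elements to find the new min.
Needs rescan: yes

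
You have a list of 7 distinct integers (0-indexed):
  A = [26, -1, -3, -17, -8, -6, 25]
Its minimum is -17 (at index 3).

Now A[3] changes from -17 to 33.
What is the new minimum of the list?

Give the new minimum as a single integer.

Answer: -8

Derivation:
Old min = -17 (at index 3)
Change: A[3] -17 -> 33
Changed element WAS the min. Need to check: is 33 still <= all others?
  Min of remaining elements: -8
  New min = min(33, -8) = -8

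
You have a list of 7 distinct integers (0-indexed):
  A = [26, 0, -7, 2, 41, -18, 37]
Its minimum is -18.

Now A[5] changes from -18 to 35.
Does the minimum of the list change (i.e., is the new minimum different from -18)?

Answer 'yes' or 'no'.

Answer: yes

Derivation:
Old min = -18
Change: A[5] -18 -> 35
Changed element was the min; new min must be rechecked.
New min = -7; changed? yes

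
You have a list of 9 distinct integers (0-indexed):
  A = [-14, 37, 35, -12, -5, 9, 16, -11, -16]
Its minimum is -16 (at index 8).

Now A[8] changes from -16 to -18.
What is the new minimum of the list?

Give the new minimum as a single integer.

Answer: -18

Derivation:
Old min = -16 (at index 8)
Change: A[8] -16 -> -18
Changed element WAS the min. Need to check: is -18 still <= all others?
  Min of remaining elements: -14
  New min = min(-18, -14) = -18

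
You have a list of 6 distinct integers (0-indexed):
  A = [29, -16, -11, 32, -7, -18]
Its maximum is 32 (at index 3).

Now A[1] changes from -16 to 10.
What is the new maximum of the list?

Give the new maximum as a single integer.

Old max = 32 (at index 3)
Change: A[1] -16 -> 10
Changed element was NOT the old max.
  New max = max(old_max, new_val) = max(32, 10) = 32

Answer: 32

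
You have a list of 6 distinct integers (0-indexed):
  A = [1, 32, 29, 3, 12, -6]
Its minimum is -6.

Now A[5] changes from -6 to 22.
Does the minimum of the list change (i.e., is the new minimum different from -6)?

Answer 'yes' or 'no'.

Answer: yes

Derivation:
Old min = -6
Change: A[5] -6 -> 22
Changed element was the min; new min must be rechecked.
New min = 1; changed? yes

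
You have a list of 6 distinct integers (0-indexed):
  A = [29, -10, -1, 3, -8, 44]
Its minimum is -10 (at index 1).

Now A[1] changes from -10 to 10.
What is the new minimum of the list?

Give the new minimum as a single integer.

Answer: -8

Derivation:
Old min = -10 (at index 1)
Change: A[1] -10 -> 10
Changed element WAS the min. Need to check: is 10 still <= all others?
  Min of remaining elements: -8
  New min = min(10, -8) = -8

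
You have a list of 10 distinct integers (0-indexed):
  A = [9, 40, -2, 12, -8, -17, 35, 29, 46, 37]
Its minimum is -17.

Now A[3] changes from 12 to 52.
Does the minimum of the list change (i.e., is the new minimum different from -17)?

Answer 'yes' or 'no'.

Answer: no

Derivation:
Old min = -17
Change: A[3] 12 -> 52
Changed element was NOT the min; min changes only if 52 < -17.
New min = -17; changed? no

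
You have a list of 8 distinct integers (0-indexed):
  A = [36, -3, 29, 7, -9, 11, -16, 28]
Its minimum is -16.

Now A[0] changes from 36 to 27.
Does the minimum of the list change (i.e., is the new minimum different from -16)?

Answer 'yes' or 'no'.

Old min = -16
Change: A[0] 36 -> 27
Changed element was NOT the min; min changes only if 27 < -16.
New min = -16; changed? no

Answer: no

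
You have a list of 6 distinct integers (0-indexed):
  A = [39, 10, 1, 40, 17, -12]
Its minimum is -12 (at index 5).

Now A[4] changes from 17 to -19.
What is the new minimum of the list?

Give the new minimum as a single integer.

Answer: -19

Derivation:
Old min = -12 (at index 5)
Change: A[4] 17 -> -19
Changed element was NOT the old min.
  New min = min(old_min, new_val) = min(-12, -19) = -19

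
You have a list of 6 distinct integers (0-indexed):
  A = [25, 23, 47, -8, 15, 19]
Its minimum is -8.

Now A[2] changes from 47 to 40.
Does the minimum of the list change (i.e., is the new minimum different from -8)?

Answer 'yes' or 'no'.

Old min = -8
Change: A[2] 47 -> 40
Changed element was NOT the min; min changes only if 40 < -8.
New min = -8; changed? no

Answer: no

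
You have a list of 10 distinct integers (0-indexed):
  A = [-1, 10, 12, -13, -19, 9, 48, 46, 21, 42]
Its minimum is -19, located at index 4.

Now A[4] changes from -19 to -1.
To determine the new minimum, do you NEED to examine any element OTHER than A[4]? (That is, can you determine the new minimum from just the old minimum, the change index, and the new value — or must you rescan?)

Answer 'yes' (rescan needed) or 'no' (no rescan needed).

Old min = -19 at index 4
Change at index 4: -19 -> -1
Index 4 WAS the min and new value -1 > old min -19. Must rescan other elements to find the new min.
Needs rescan: yes

Answer: yes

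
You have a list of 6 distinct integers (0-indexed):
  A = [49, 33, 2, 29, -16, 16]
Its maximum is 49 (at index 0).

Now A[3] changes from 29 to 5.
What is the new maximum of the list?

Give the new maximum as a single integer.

Answer: 49

Derivation:
Old max = 49 (at index 0)
Change: A[3] 29 -> 5
Changed element was NOT the old max.
  New max = max(old_max, new_val) = max(49, 5) = 49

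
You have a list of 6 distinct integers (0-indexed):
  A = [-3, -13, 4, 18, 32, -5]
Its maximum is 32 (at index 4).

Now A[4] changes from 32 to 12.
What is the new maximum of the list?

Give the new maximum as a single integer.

Answer: 18

Derivation:
Old max = 32 (at index 4)
Change: A[4] 32 -> 12
Changed element WAS the max -> may need rescan.
  Max of remaining elements: 18
  New max = max(12, 18) = 18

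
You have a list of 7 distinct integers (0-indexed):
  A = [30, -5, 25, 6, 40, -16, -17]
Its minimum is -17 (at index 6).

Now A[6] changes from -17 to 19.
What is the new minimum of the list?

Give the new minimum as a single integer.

Old min = -17 (at index 6)
Change: A[6] -17 -> 19
Changed element WAS the min. Need to check: is 19 still <= all others?
  Min of remaining elements: -16
  New min = min(19, -16) = -16

Answer: -16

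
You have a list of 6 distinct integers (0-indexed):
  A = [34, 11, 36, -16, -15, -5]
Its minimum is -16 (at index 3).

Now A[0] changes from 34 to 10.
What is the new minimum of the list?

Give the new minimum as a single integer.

Old min = -16 (at index 3)
Change: A[0] 34 -> 10
Changed element was NOT the old min.
  New min = min(old_min, new_val) = min(-16, 10) = -16

Answer: -16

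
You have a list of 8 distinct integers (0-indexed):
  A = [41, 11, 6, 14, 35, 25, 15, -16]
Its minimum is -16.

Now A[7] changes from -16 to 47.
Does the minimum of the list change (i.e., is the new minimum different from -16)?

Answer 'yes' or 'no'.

Answer: yes

Derivation:
Old min = -16
Change: A[7] -16 -> 47
Changed element was the min; new min must be rechecked.
New min = 6; changed? yes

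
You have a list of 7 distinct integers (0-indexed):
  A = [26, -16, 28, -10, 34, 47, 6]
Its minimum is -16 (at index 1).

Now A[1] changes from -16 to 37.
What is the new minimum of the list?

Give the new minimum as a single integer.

Answer: -10

Derivation:
Old min = -16 (at index 1)
Change: A[1] -16 -> 37
Changed element WAS the min. Need to check: is 37 still <= all others?
  Min of remaining elements: -10
  New min = min(37, -10) = -10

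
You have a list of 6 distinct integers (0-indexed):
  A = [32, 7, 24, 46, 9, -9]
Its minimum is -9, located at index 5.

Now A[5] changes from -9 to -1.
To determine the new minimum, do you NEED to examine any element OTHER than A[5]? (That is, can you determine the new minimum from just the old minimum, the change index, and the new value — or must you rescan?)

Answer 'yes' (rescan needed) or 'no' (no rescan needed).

Answer: yes

Derivation:
Old min = -9 at index 5
Change at index 5: -9 -> -1
Index 5 WAS the min and new value -1 > old min -9. Must rescan other elements to find the new min.
Needs rescan: yes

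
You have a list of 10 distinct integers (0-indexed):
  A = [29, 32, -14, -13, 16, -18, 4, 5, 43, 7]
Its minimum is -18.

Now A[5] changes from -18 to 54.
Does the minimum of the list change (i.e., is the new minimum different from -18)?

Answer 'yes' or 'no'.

Answer: yes

Derivation:
Old min = -18
Change: A[5] -18 -> 54
Changed element was the min; new min must be rechecked.
New min = -14; changed? yes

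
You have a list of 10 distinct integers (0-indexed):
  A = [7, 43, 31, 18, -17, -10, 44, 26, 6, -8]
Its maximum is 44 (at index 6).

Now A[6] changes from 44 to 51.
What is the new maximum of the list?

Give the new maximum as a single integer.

Old max = 44 (at index 6)
Change: A[6] 44 -> 51
Changed element WAS the max -> may need rescan.
  Max of remaining elements: 43
  New max = max(51, 43) = 51

Answer: 51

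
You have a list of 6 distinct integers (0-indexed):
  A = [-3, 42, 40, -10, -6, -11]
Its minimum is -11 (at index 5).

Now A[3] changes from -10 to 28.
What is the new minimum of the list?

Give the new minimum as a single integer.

Answer: -11

Derivation:
Old min = -11 (at index 5)
Change: A[3] -10 -> 28
Changed element was NOT the old min.
  New min = min(old_min, new_val) = min(-11, 28) = -11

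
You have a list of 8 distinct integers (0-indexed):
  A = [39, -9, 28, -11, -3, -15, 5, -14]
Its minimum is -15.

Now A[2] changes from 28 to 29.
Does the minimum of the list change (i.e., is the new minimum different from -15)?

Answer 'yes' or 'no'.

Old min = -15
Change: A[2] 28 -> 29
Changed element was NOT the min; min changes only if 29 < -15.
New min = -15; changed? no

Answer: no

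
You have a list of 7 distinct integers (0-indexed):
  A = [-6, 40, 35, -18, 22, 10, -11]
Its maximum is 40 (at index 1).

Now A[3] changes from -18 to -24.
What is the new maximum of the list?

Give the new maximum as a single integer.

Old max = 40 (at index 1)
Change: A[3] -18 -> -24
Changed element was NOT the old max.
  New max = max(old_max, new_val) = max(40, -24) = 40

Answer: 40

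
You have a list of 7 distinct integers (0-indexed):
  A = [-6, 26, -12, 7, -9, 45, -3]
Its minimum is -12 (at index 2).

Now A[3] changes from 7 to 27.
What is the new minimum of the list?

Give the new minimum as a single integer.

Old min = -12 (at index 2)
Change: A[3] 7 -> 27
Changed element was NOT the old min.
  New min = min(old_min, new_val) = min(-12, 27) = -12

Answer: -12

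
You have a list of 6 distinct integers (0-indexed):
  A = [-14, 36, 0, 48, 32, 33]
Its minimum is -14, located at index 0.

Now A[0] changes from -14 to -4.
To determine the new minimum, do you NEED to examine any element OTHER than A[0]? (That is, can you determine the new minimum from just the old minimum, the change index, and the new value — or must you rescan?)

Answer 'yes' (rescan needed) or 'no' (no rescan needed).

Old min = -14 at index 0
Change at index 0: -14 -> -4
Index 0 WAS the min and new value -4 > old min -14. Must rescan other elements to find the new min.
Needs rescan: yes

Answer: yes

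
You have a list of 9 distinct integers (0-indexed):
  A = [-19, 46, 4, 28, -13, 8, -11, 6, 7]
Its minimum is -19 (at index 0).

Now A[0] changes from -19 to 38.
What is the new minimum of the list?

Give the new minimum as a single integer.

Old min = -19 (at index 0)
Change: A[0] -19 -> 38
Changed element WAS the min. Need to check: is 38 still <= all others?
  Min of remaining elements: -13
  New min = min(38, -13) = -13

Answer: -13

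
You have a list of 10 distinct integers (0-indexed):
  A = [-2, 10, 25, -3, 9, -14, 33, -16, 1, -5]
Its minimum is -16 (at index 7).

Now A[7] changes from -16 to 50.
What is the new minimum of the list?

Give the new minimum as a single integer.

Answer: -14

Derivation:
Old min = -16 (at index 7)
Change: A[7] -16 -> 50
Changed element WAS the min. Need to check: is 50 still <= all others?
  Min of remaining elements: -14
  New min = min(50, -14) = -14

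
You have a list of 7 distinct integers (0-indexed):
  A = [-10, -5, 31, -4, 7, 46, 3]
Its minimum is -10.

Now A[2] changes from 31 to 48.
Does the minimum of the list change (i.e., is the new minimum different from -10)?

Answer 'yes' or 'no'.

Old min = -10
Change: A[2] 31 -> 48
Changed element was NOT the min; min changes only if 48 < -10.
New min = -10; changed? no

Answer: no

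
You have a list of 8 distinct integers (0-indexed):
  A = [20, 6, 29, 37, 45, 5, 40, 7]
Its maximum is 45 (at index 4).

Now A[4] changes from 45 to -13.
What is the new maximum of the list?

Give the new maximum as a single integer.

Old max = 45 (at index 4)
Change: A[4] 45 -> -13
Changed element WAS the max -> may need rescan.
  Max of remaining elements: 40
  New max = max(-13, 40) = 40

Answer: 40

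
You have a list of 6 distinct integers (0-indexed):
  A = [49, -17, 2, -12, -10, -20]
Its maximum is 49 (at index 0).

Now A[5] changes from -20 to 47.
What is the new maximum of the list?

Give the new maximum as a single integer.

Answer: 49

Derivation:
Old max = 49 (at index 0)
Change: A[5] -20 -> 47
Changed element was NOT the old max.
  New max = max(old_max, new_val) = max(49, 47) = 49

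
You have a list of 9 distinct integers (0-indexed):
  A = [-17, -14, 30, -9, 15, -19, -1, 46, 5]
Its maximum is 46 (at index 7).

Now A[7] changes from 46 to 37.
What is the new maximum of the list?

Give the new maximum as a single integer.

Old max = 46 (at index 7)
Change: A[7] 46 -> 37
Changed element WAS the max -> may need rescan.
  Max of remaining elements: 30
  New max = max(37, 30) = 37

Answer: 37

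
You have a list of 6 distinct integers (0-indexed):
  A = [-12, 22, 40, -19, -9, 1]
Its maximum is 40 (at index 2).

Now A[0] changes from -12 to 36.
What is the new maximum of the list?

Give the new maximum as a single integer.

Answer: 40

Derivation:
Old max = 40 (at index 2)
Change: A[0] -12 -> 36
Changed element was NOT the old max.
  New max = max(old_max, new_val) = max(40, 36) = 40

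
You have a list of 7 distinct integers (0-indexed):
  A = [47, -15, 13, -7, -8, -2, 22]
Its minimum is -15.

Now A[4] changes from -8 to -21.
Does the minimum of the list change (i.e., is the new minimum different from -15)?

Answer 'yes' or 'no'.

Old min = -15
Change: A[4] -8 -> -21
Changed element was NOT the min; min changes only if -21 < -15.
New min = -21; changed? yes

Answer: yes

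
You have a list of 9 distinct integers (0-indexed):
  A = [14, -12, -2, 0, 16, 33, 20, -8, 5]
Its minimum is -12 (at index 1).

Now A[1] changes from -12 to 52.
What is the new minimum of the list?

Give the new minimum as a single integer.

Old min = -12 (at index 1)
Change: A[1] -12 -> 52
Changed element WAS the min. Need to check: is 52 still <= all others?
  Min of remaining elements: -8
  New min = min(52, -8) = -8

Answer: -8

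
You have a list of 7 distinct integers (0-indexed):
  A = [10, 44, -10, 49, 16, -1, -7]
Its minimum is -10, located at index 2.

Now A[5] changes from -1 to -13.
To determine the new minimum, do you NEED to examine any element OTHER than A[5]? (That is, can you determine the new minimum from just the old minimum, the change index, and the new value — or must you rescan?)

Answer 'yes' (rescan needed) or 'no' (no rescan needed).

Old min = -10 at index 2
Change at index 5: -1 -> -13
Index 5 was NOT the min. New min = min(-10, -13). No rescan of other elements needed.
Needs rescan: no

Answer: no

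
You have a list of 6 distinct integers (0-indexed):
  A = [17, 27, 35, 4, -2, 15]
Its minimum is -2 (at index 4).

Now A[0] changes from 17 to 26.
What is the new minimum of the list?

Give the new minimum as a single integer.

Old min = -2 (at index 4)
Change: A[0] 17 -> 26
Changed element was NOT the old min.
  New min = min(old_min, new_val) = min(-2, 26) = -2

Answer: -2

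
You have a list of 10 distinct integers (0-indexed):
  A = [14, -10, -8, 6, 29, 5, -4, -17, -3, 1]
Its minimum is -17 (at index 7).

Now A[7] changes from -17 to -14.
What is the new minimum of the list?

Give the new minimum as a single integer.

Answer: -14

Derivation:
Old min = -17 (at index 7)
Change: A[7] -17 -> -14
Changed element WAS the min. Need to check: is -14 still <= all others?
  Min of remaining elements: -10
  New min = min(-14, -10) = -14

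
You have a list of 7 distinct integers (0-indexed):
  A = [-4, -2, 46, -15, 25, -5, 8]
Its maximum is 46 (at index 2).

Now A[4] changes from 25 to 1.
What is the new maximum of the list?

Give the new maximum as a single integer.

Old max = 46 (at index 2)
Change: A[4] 25 -> 1
Changed element was NOT the old max.
  New max = max(old_max, new_val) = max(46, 1) = 46

Answer: 46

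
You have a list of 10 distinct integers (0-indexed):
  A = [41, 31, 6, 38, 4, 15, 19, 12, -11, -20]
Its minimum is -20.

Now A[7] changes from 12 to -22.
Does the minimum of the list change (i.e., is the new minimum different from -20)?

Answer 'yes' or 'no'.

Old min = -20
Change: A[7] 12 -> -22
Changed element was NOT the min; min changes only if -22 < -20.
New min = -22; changed? yes

Answer: yes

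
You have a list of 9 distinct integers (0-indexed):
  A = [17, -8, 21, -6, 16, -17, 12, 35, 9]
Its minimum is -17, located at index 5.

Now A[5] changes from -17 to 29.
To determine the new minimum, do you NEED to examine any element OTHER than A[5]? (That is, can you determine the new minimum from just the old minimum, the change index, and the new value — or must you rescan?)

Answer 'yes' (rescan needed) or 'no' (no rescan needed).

Old min = -17 at index 5
Change at index 5: -17 -> 29
Index 5 WAS the min and new value 29 > old min -17. Must rescan other elements to find the new min.
Needs rescan: yes

Answer: yes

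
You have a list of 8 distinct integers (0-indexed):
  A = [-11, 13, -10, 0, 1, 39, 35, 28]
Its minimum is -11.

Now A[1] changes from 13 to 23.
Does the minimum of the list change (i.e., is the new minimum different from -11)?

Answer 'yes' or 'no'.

Old min = -11
Change: A[1] 13 -> 23
Changed element was NOT the min; min changes only if 23 < -11.
New min = -11; changed? no

Answer: no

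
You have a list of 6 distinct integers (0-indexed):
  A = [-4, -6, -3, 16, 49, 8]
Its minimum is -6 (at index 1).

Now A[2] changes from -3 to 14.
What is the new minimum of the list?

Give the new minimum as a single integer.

Answer: -6

Derivation:
Old min = -6 (at index 1)
Change: A[2] -3 -> 14
Changed element was NOT the old min.
  New min = min(old_min, new_val) = min(-6, 14) = -6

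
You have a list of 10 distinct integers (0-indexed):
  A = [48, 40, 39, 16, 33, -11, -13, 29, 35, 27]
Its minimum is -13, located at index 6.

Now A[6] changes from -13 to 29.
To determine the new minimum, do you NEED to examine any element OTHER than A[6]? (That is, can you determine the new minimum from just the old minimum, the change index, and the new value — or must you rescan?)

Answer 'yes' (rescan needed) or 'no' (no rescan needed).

Answer: yes

Derivation:
Old min = -13 at index 6
Change at index 6: -13 -> 29
Index 6 WAS the min and new value 29 > old min -13. Must rescan other elements to find the new min.
Needs rescan: yes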